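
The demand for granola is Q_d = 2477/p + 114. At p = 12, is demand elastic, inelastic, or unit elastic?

At p = 12, Q_d = 320.4167.
dQ_d/dp = −2477/p² = −17.2014.
Point elasticity E = (dQ_d/dp)·(p/Q_d) = -17.2014 × 12/320.4167 ≈ -0.644.
|E| ≈ 0.644 < 1, so demand is inelastic.

inelastic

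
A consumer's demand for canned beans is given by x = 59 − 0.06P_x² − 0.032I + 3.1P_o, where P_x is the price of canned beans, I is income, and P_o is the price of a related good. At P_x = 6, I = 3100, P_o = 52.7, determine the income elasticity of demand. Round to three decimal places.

-0.820

First evaluate x: 59 − 0.06(6)² − 0.032(3100) + 3.1(52.7) = 59 − 2.16 − 99.2 + 163.37 = 121.01.
∂x/∂I = −0.032, so E_I = -0.032·(3100/121.01) ≈ -0.820.
E_I < 0: inferior good.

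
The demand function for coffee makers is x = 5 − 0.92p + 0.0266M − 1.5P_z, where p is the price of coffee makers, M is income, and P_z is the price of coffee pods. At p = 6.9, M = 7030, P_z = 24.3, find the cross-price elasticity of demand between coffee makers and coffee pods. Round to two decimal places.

-0.24

Substituting, x = 5 − 0.92(6.9) + 0.0266(7030) − 1.5(24.3) = 5 − 6.348 + 186.998 − 36.45 = 149.2.
∂x/∂P_z = −1.5, so E_xy = -1.5·(24.3/149.2) ≈ -0.24.
E_xy < 0: the goods are complements.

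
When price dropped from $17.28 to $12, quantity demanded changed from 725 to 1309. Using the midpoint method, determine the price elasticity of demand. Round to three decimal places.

-1.592

%ΔQ = (1309 − 725)/[(725 + 1309)/2] = 584/1017 ≈ 0.5742.
%ΔP = (12 − 17.28)/[(17.28 + 12)/2] = -5.28/14.64 ≈ -0.3607.
Arc elasticity E = %ΔQ/%ΔP ≈ 0.5742/-0.3607 ≈ -1.592.
|E| > 1: demand is elastic over this range.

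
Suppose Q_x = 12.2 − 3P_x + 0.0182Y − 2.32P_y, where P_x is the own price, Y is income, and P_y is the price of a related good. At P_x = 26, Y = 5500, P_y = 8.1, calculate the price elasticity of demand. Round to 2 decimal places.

First evaluate Q_x: 12.2 − 3(26) + 0.0182(5500) − 2.32(8.1) = 12.2 − 78 + 100.1 − 18.792 = 15.508.
∂Q_x/∂P_x = −3, so E_p = (−3)·(26/15.508) ≈ -5.03.
|E_p| > 1: demand is elastic.

-5.03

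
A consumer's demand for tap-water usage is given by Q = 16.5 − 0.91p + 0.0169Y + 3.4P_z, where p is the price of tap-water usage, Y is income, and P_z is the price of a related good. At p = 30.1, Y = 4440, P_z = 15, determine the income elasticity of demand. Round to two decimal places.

Evaluating quantity at (p, Y, P_z) gives Q = 16.5 − 0.91(30.1) + 0.0169(4440) + 3.4(15) = 16.5 − 27.391 + 75.036 + 51 = 115.145.
∂Q/∂Y = +0.0169, so E_I = 0.0169·(4440/115.145) ≈ 0.65.
E_I ∈ (0,1): normal good (necessity).

0.65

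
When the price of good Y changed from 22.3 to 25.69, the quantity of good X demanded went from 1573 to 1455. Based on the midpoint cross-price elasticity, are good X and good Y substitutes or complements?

complements

%ΔQ_x = (1455 − 1573)/[(1573+1455)/2] = -118/1514 ≈ -0.0779.
%ΔP_y = (25.69 − 22.3)/[(22.3+25.69)/2] ≈ 0.1413.
E_xy = -0.0779/0.1413 ≈ -0.552.
E_xy < 0, so the goods are complements.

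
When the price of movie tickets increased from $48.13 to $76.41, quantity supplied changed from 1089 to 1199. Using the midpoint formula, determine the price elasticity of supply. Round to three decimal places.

%Δq = (1199 − 1089)/[(1089 + 1199)/2] = 110/1144 ≈ 0.0962.
%Δp = (76.41 − 48.13)/[(48.13 + 76.41)/2] = 28.28/62.27 ≈ 0.4542.
Arc elasticity E = %Δq/%Δp ≈ 0.0962/0.4542 ≈ 0.212.
|E| < 1: supply is inelastic over this range.

0.212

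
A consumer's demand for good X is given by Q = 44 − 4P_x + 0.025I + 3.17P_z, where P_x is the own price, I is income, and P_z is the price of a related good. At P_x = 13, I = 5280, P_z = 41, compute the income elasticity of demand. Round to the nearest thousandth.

0.520

First evaluate Q: 44 − 4(13) + 0.025(5280) + 3.17(41) = 44 − 52 + 132 + 129.97 = 253.97.
∂Q/∂I = +0.025, so E_I = 0.025·(5280/253.97) ≈ 0.520.
E_I ∈ (0,1): normal good (necessity).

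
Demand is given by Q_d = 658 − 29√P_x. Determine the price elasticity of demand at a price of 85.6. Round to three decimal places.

At P_x = 85.6, Q_d = 389.6912.
dQ_d/dP_x = −29/(2√P_x) = −29/(2·9.252).
Point elasticity E = (dQ_d/dP_x)·(P_x/Q_d) = -1.5672 × 85.6/389.6912 ≈ -0.344.
|E| < 1, so demand is inelastic at this price.

-0.344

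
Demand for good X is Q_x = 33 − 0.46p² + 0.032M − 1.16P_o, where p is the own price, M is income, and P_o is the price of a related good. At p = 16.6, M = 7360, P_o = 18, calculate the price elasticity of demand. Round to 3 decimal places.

-2.097

At the given point, Q_x = 33 − 0.46(16.6)² + 0.032(7360) − 1.16(18) = 33 − 126.7576 + 235.52 − 20.88 = 120.8824.
∂Q_x/∂p = −2·0.46·p = -15.272, so E_p = -15.272·(16.6/120.8824) ≈ -2.097.
|E_p| > 1: demand is elastic.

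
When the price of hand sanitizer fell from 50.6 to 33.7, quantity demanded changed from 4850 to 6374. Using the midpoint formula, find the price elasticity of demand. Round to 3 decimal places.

-0.677

%Δq = (6374 − 4850)/[(4850 + 6374)/2] = 1524/5612 ≈ 0.2716.
%Δp = (33.7 − 50.6)/[(50.6 + 33.7)/2] = -16.9/42.15 ≈ -0.4009.
Arc elasticity E = %Δq/%Δp ≈ 0.2716/-0.4009 ≈ -0.677.
|E| < 1: demand is inelastic over this range.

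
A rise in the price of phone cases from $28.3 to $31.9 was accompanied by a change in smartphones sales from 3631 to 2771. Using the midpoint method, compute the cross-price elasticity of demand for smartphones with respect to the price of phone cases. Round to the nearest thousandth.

-2.246

%ΔQ_x = (2771 − 3631)/[(3631+2771)/2] = -860/3201 ≈ -0.2687.
%ΔP_y = (31.9 − 28.3)/[(28.3+31.9)/2] ≈ 0.1196.
E_xy = -0.2687/0.1196 ≈ -2.246.
E_xy < 0, so smartphones and phone cases are complements.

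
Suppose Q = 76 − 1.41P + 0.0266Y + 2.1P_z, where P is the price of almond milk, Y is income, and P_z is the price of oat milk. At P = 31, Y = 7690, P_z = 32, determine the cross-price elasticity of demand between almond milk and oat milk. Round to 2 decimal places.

Q = 76 − 1.41(31) + 0.0266(7690) + 2.1(32) = 76 − 43.71 + 204.554 + 67.2 = 304.044.
∂Q/∂P_z = +2.1, so E_xy = 2.1·(32/304.044) ≈ 0.22.
E_xy > 0: the goods are substitutes.

0.22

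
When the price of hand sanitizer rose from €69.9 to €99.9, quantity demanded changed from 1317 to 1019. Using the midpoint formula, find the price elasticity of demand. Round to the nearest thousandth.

%Δq = (1019 − 1317)/[(1317 + 1019)/2] = -298/1168 ≈ -0.2551.
%ΔP = (99.9 − 69.9)/[(69.9 + 99.9)/2] = 30/84.9 ≈ 0.3534.
Arc elasticity E = %Δq/%ΔP ≈ -0.2551/0.3534 ≈ -0.722.
|E| < 1: demand is inelastic over this range.

-0.722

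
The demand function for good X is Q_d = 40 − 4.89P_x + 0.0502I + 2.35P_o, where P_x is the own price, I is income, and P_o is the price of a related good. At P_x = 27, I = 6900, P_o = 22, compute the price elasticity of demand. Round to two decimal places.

-0.43

First evaluate Q_d: 40 − 4.89(27) + 0.0502(6900) + 2.35(22) = 40 − 132.03 + 346.38 + 51.7 = 306.05.
∂Q_d/∂P_x = −4.89, so E_p = (−4.89)·(27/306.05) ≈ -0.43.
|E_p| < 1: demand is inelastic.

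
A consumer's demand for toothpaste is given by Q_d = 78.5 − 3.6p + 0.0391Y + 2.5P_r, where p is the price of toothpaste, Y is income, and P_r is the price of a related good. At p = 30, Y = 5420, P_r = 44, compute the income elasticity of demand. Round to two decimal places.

Q_d = 78.5 − 3.6(30) + 0.0391(5420) + 2.5(44) = 78.5 − 108 + 211.922 + 110 = 292.422.
∂Q_d/∂Y = +0.0391, so E_I = 0.0391·(5420/292.422) ≈ 0.72.
E_I ∈ (0,1): normal good (necessity).

0.72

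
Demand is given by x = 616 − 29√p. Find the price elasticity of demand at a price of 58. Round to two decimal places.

At p = 58, x = 395.1426.
dx/dp = −29/(2√p) = −29/(2·7.6158).
Point elasticity E = (dx/dp)·(p/x) = -1.9039 × 58/395.1426 ≈ -0.28.
|E| < 1, so demand is inelastic at this price.

-0.28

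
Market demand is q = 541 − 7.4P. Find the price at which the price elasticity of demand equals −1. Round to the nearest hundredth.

36.55

For linear demand q = a − bP, E = −bP/(a − bP). |E| = 1 ⇒ bP = a − bP ⇒ P = a/(2b).
P = 541/(2·7.4) ≈ 36.55.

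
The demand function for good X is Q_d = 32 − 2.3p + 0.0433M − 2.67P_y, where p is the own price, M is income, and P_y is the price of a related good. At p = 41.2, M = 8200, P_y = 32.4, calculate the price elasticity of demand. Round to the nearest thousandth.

-0.460

At the given point, Q_d = 32 − 2.3(41.2) + 0.0433(8200) − 2.67(32.4) = 32 − 94.76 + 355.06 − 86.508 = 205.792.
∂Q_d/∂p = −2.3, so E_p = (−2.3)·(41.2/205.792) ≈ -0.460.
|E_p| < 1: demand is inelastic.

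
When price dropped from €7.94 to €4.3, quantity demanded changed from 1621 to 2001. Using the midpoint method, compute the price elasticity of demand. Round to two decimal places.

-0.35

%Δq = (2001 − 1621)/[(1621 + 2001)/2] = 380/1811 ≈ 0.2098.
%Δp = (4.3 − 7.94)/[(7.94 + 4.3)/2] = -3.64/6.12 ≈ -0.5948.
Arc elasticity E = %Δq/%Δp ≈ 0.2098/-0.5948 ≈ -0.35.
|E| < 1: demand is inelastic over this range.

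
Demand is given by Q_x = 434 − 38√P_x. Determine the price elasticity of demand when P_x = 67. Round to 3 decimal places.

-1.265

At P_x = 67, Q_x = 122.9566.
dQ_x/dP_x = −38/(2√P_x) = −38/(2·8.1854).
Point elasticity E = (dQ_x/dP_x)·(P_x/Q_x) = -2.3212 × 67/122.9566 ≈ -1.265.
|E| > 1, so demand is elastic at this price.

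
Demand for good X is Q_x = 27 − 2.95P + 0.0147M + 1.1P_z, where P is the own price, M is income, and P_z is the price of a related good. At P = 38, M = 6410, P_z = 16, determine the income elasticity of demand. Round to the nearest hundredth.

3.53

At the given point, Q_x = 27 − 2.95(38) + 0.0147(6410) + 1.1(16) = 27 − 112.1 + 94.227 + 17.6 = 26.727.
∂Q_x/∂M = +0.0147, so E_I = 0.0147·(6410/26.727) ≈ 3.53.
E_I > 1: normal good (luxury).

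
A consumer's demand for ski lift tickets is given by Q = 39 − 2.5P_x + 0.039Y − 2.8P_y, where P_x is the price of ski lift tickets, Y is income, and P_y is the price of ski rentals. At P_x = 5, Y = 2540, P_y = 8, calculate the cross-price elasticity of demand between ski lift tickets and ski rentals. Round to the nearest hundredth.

Evaluating quantity at (P_x, Y, P_y) gives Q = 39 − 2.5(5) + 0.039(2540) − 2.8(8) = 39 − 12.5 + 99.06 − 22.4 = 103.16.
∂Q/∂P_y = −2.8, so E_xy = -2.8·(8/103.16) ≈ -0.22.
E_xy < 0: the goods are complements.

-0.22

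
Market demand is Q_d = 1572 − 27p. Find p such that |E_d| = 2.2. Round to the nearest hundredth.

Set −bp/(a − bp) = −2.2 ⇒ bp = 2.2(a − bp) ⇒ bp(1+2.2) = 2.2·a.
p = 2.2·1572/(27·3.2) ≈ 40.03.

40.03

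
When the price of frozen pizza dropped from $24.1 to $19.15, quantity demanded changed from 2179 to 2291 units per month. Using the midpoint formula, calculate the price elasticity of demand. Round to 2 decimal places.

%ΔQ = (2291 − 2179)/[(2179 + 2291)/2] = 112/2235 ≈ 0.0501.
%Δp = (19.15 − 24.1)/[(24.1 + 19.15)/2] = -4.95/21.625 ≈ -0.2289.
Arc elasticity E = %ΔQ/%Δp ≈ 0.0501/-0.2289 ≈ -0.22.
|E| < 1: demand is inelastic over this range.

-0.22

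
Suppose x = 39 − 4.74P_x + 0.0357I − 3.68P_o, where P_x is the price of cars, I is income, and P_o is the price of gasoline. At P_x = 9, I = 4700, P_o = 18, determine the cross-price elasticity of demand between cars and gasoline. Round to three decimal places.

Substituting, x = 39 − 4.74(9) + 0.0357(4700) − 3.68(18) = 39 − 42.66 + 167.79 − 66.24 = 97.89.
∂x/∂P_o = −3.68, so E_xy = -3.68·(18/97.89) ≈ -0.677.
E_xy < 0: the goods are complements.

-0.677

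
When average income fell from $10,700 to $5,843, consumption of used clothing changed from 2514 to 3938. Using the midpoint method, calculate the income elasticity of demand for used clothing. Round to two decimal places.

%ΔQ = (3938 − 2514)/[(2514+3938)/2] = 1424/3226 ≈ 0.4414.
%ΔY = (5,843 − 10,700)/[(10,700+5,843)/2] = -4857/8271.5 ≈ -0.5872.
E_I = %ΔQ/%ΔY ≈ -0.75.
E_I < 0: inferior good.

-0.75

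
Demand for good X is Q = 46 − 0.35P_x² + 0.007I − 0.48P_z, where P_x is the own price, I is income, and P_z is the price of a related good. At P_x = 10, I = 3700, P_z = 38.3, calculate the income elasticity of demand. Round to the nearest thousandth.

1.399

Q = 46 − 0.35(10)² + 0.007(3700) − 0.48(38.3) = 46 − 35 + 25.9 − 18.384 = 18.516.
∂Q/∂I = +0.007, so E_I = 0.007·(3700/18.516) ≈ 1.399.
E_I > 1: normal good (luxury).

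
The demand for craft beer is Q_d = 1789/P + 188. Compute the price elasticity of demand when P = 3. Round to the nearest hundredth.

-0.76

At P = 3, Q_d = 784.3333.
dQ_d/dP = −1789/P² = −198.7778.
Point elasticity E = (dQ_d/dP)·(P/Q_d) = -198.7778 × 3/784.3333 ≈ -0.76.
|E| < 1, so demand is inelastic at this price.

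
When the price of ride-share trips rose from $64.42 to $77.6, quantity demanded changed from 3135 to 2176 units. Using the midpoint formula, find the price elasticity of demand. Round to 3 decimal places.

-1.946

%Δq = (2176 − 3135)/[(3135 + 2176)/2] = -959/2655.5 ≈ -0.3611.
%ΔP = (77.6 − 64.42)/[(64.42 + 77.6)/2] = 13.18/71.01 ≈ 0.1856.
Arc elasticity E = %Δq/%ΔP ≈ -0.3611/0.1856 ≈ -1.946.
|E| > 1: demand is elastic over this range.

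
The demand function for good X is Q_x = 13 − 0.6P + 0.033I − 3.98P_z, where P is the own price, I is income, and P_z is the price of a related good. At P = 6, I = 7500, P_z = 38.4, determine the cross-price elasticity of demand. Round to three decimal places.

-1.469

Evaluating quantity at (P, I, P_z) gives Q_x = 13 − 0.6(6) + 0.033(7500) − 3.98(38.4) = 13 − 3.6 + 247.5 − 152.832 = 104.068.
∂Q_x/∂P_z = −3.98, so E_xy = -3.98·(38.4/104.068) ≈ -1.469.
E_xy < 0: the goods are complements.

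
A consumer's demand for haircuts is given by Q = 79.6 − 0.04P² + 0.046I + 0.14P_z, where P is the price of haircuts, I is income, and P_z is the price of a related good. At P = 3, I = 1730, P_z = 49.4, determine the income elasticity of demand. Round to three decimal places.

0.480

Q = 79.6 − 0.04(3)² + 0.046(1730) + 0.14(49.4) = 79.6 − 0.36 + 79.58 + 6.916 = 165.736.
∂Q/∂I = +0.046, so E_I = 0.046·(1730/165.736) ≈ 0.480.
E_I ∈ (0,1): normal good (necessity).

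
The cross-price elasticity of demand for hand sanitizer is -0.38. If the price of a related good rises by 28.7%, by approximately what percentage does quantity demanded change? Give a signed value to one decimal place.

-10.9

%ΔQ ≈ E × %ΔP_y = (-0.38) × (28.7%) ≈ -10.9%.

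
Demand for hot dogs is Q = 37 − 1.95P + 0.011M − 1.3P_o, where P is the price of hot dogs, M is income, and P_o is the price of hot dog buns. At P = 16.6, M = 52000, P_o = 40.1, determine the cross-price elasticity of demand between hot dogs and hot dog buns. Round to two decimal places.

-0.10

Evaluating quantity at (P, M, P_o) gives Q = 37 − 1.95(16.6) + 0.011(52000) − 1.3(40.1) = 37 − 32.37 + 572 − 52.13 = 524.5.
∂Q/∂P_o = −1.3, so E_xy = -1.3·(40.1/524.5) ≈ -0.10.
E_xy < 0: the goods are complements.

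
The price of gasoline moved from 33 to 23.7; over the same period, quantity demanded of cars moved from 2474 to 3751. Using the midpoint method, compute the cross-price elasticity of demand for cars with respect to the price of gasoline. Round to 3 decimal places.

%ΔQ_x = (3751 − 2474)/[(2474+3751)/2] = 1277/3112.5 ≈ 0.4103.
%ΔP_y = (23.7 − 33)/[(33+23.7)/2] ≈ -0.3280.
E_xy = 0.4103/-0.3280 ≈ -1.251.
E_xy < 0, so cars and gasoline are complements.

-1.251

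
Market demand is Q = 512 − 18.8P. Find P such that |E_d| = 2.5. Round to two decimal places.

19.45

Set −bP/(a − bP) = −2.5 ⇒ bP = 2.5(a − bP) ⇒ bP(1+2.5) = 2.5·a.
P = 2.5·512/(18.8·3.5) ≈ 19.45.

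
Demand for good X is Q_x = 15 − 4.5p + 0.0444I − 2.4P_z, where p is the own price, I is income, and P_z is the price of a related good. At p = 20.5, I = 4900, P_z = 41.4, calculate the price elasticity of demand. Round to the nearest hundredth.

Evaluating quantity at (p, I, P_z) gives Q_x = 15 − 4.5(20.5) + 0.0444(4900) − 2.4(41.4) = 15 − 92.25 + 217.56 − 99.36 = 40.95.
∂Q_x/∂p = −4.5, so E_p = (−4.5)·(20.5/40.95) ≈ -2.25.
|E_p| > 1: demand is elastic.

-2.25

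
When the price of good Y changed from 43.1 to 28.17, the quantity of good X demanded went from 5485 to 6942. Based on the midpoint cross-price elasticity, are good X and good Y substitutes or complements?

%ΔQ_x = (6942 − 5485)/[(5485+6942)/2] = 1457/6213.5 ≈ 0.2345.
%ΔP_y = (28.17 − 43.1)/[(43.1+28.17)/2] ≈ -0.4190.
E_xy = 0.2345/-0.4190 ≈ -0.560.
E_xy < 0, so the goods are complements.

complements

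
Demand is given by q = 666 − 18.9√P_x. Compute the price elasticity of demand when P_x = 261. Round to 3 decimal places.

At P_x = 261, q = 360.6612.
dq/dP_x = −18.9/(2√P_x) = −18.9/(2·16.1555).
Point elasticity E = (dq/dP_x)·(P_x/q) = -0.5849 × 261/360.6612 ≈ -0.423.
|E| < 1, so demand is inelastic at this price.

-0.423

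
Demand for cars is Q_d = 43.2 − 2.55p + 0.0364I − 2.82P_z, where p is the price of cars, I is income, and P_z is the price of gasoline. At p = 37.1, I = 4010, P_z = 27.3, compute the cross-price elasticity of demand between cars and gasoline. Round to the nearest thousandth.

-4.381

Q_d = 43.2 − 2.55(37.1) + 0.0364(4010) − 2.82(27.3) = 43.2 − 94.605 + 145.964 − 76.986 = 17.573.
∂Q_d/∂P_z = −2.82, so E_xy = -2.82·(27.3/17.573) ≈ -4.381.
E_xy < 0: the goods are complements.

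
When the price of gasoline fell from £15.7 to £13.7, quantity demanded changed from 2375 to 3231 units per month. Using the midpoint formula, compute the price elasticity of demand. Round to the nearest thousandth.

-2.245

%ΔQ = (3231 − 2375)/[(2375 + 3231)/2] = 856/2803 ≈ 0.3054.
%ΔP = (13.7 − 15.7)/[(15.7 + 13.7)/2] = -2/14.7 ≈ -0.1361.
Arc elasticity E = %ΔQ/%ΔP ≈ 0.3054/-0.1361 ≈ -2.245.
|E| > 1: demand is elastic over this range.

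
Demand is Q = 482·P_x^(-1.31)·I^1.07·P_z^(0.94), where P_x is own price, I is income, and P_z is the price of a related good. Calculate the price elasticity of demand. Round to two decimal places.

-1.31

For a Cobb–Douglas (constant-elasticity) form Q = A·P_x^α·…, the elasticity with respect to P_x equals the exponent α at every point.
Here the exponent on P_x is -1.31, so the price elasticity of demand is -1.31.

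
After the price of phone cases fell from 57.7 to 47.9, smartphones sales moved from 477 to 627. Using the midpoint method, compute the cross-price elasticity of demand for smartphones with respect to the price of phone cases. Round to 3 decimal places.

-1.464

%ΔQ_x = (627 − 477)/[(477+627)/2] = 150/552 ≈ 0.2717.
%ΔP_y = (47.9 − 57.7)/[(57.7+47.9)/2] ≈ -0.1856.
E_xy = 0.2717/-0.1856 ≈ -1.464.
E_xy < 0, so smartphones and phone cases are complements.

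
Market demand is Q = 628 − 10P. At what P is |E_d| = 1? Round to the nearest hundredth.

For linear demand Q = a − bP, E = −bP/(a − bP). |E| = 1 ⇒ bP = a − bP ⇒ P = a/(2b).
P = 628/(2·10) = 31.40.

31.40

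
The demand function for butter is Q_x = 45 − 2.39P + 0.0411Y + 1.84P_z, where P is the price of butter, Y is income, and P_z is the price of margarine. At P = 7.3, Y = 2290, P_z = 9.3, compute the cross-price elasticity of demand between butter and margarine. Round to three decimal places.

0.123

First evaluate Q_x: 45 − 2.39(7.3) + 0.0411(2290) + 1.84(9.3) = 45 − 17.447 + 94.119 + 17.112 = 138.784.
∂Q_x/∂P_z = +1.84, so E_xy = 1.84·(9.3/138.784) ≈ 0.123.
E_xy > 0: the goods are substitutes.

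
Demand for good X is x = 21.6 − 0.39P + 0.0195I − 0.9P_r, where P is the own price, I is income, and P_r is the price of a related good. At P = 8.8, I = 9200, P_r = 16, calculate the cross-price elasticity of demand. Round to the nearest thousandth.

-0.079

First evaluate x: 21.6 − 0.39(8.8) + 0.0195(9200) − 0.9(16) = 21.6 − 3.432 + 179.4 − 14.4 = 183.168.
∂x/∂P_r = −0.9, so E_xy = -0.9·(16/183.168) ≈ -0.079.
E_xy < 0: the goods are complements.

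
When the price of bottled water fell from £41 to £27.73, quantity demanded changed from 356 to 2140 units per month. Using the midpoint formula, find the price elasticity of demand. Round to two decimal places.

-3.70

%ΔQ = (2140 − 356)/[(356 + 2140)/2] = 1784/1248 ≈ 1.4295.
%ΔP = (27.73 − 41)/[(41 + 27.73)/2] = -13.27/34.365 ≈ -0.3861.
Arc elasticity E = %ΔQ/%ΔP ≈ 1.4295/-0.3861 ≈ -3.70.
|E| > 1: demand is elastic over this range.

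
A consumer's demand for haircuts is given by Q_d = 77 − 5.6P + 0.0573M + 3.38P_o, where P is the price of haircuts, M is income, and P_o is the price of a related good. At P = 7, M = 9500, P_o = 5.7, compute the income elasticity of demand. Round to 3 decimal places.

First evaluate Q_d: 77 − 5.6(7) + 0.0573(9500) + 3.38(5.7) = 77 − 39.2 + 544.35 + 19.266 = 601.416.
∂Q_d/∂M = +0.0573, so E_I = 0.0573·(9500/601.416) ≈ 0.905.
E_I ∈ (0,1): normal good (necessity).

0.905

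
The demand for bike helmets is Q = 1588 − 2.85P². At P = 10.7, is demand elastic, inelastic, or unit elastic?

At P = 10.7, Q = 1261.7035.
dQ/dP = −2·2.85·P = −60.99.
Point elasticity E = (dQ/dP)·(P/Q) = -60.99 × 10.7/1261.7035 ≈ -0.517.
|E| ≈ 0.517 < 1, so demand is inelastic.

inelastic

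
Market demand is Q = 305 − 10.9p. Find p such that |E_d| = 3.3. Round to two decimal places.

21.47

Set −bp/(a − bp) = −3.3 ⇒ bp = 3.3(a − bp) ⇒ bp(1+3.3) = 3.3·a.
p = 3.3·305/(10.9·4.3) ≈ 21.47.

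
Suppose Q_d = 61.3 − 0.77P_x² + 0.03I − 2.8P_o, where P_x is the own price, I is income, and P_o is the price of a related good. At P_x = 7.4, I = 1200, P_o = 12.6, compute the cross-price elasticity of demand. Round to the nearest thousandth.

-1.777

Substituting, Q_d = 61.3 − 0.77(7.4)² + 0.03(1200) − 2.8(12.6) = 61.3 − 42.1652 + 36 − 35.28 = 19.8548.
∂Q_d/∂P_o = −2.8, so E_xy = -2.8·(12.6/19.8548) ≈ -1.777.
E_xy < 0: the goods are complements.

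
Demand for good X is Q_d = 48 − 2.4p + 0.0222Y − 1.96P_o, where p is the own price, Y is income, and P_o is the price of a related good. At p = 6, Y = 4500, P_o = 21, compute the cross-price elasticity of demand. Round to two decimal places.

-0.45

At the given point, Q_d = 48 − 2.4(6) + 0.0222(4500) − 1.96(21) = 48 − 14.4 + 99.9 − 41.16 = 92.34.
∂Q_d/∂P_o = −1.96, so E_xy = -1.96·(21/92.34) ≈ -0.45.
E_xy < 0: the goods are complements.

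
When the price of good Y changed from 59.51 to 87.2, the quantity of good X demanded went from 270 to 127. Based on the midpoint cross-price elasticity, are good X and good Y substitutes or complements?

complements

%ΔQ_x = (127 − 270)/[(270+127)/2] = -143/198.5 ≈ -0.7204.
%ΔP_y = (87.2 − 59.51)/[(59.51+87.2)/2] ≈ 0.3775.
E_xy = -0.7204/0.3775 ≈ -1.908.
E_xy < 0, so the goods are complements.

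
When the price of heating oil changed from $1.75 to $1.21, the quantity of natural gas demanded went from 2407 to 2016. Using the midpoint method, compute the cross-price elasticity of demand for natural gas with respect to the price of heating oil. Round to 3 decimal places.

%ΔQ_x = (2016 − 2407)/[(2407+2016)/2] = -391/2211.5 ≈ -0.1768.
%ΔP_y = (1.21 − 1.75)/[(1.75+1.21)/2] ≈ -0.3649.
E_xy = -0.1768/-0.3649 ≈ 0.485.
E_xy > 0, so natural gas and heating oil are substitutes.

0.485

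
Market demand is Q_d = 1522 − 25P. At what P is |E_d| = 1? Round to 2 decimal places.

For linear demand Q_d = a − bP, E = −bP/(a − bP). |E| = 1 ⇒ bP = a − bP ⇒ P = a/(2b).
P = 1522/(2·25) = 30.44.

30.44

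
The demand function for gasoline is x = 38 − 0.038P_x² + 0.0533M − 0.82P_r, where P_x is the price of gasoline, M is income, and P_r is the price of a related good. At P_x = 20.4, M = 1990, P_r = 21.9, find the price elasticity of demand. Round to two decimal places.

At the given point, x = 38 − 0.038(20.4)² + 0.0533(1990) − 0.82(21.9) = 38 − 15.8141 + 106.067 − 17.958 = 110.2949.
∂x/∂P_x = −2·0.038·P_x = -1.5504, so E_p = -1.5504·(20.4/110.2949) ≈ -0.29.
|E_p| < 1: demand is inelastic.

-0.29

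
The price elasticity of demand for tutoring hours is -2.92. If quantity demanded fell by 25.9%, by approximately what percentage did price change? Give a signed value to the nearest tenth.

8.9

%ΔQ ≈ E × %ΔP ⇒ %ΔP = %ΔQ / E = (-25.9%)/(-2.92) ≈ 8.9%.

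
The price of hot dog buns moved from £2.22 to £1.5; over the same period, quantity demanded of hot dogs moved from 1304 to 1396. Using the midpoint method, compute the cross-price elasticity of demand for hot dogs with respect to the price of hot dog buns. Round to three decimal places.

%ΔQ_x = (1396 − 1304)/[(1304+1396)/2] = 92/1350 ≈ 0.0681.
%ΔP_y = (1.5 − 2.22)/[(2.22+1.5)/2] ≈ -0.3871.
E_xy = 0.0681/-0.3871 ≈ -0.176.
E_xy < 0, so hot dogs and hot dog buns are complements.

-0.176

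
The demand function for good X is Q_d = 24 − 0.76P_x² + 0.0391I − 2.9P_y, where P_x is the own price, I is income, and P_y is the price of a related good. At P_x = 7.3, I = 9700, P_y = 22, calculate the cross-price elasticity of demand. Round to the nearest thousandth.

First evaluate Q_d: 24 − 0.76(7.3)² + 0.0391(9700) − 2.9(22) = 24 − 40.5004 + 379.27 − 63.8 = 298.9696.
∂Q_d/∂P_y = −2.9, so E_xy = -2.9·(22/298.9696) ≈ -0.213.
E_xy < 0: the goods are complements.

-0.213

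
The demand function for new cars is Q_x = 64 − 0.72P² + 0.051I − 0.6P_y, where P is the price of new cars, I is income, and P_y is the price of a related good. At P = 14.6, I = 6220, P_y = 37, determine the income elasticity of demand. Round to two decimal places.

First evaluate Q_x: 64 − 0.72(14.6)² + 0.051(6220) − 0.6(37) = 64 − 153.4752 + 317.22 − 22.2 = 205.5448.
∂Q_x/∂I = +0.051, so E_I = 0.051·(6220/205.5448) ≈ 1.54.
E_I > 1: normal good (luxury).

1.54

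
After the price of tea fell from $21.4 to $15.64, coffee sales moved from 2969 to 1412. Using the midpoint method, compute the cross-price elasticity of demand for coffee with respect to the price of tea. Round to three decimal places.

%ΔQ_x = (1412 − 2969)/[(2969+1412)/2] = -1557/2190.5 ≈ -0.7108.
%ΔP_y = (15.64 − 21.4)/[(21.4+15.64)/2] ≈ -0.3110.
E_xy = -0.7108/-0.3110 ≈ 2.285.
E_xy > 0, so coffee and tea are substitutes.

2.285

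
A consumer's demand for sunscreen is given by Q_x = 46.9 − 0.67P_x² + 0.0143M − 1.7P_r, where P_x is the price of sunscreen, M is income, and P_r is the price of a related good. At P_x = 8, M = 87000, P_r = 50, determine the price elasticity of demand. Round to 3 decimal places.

First evaluate Q_x: 46.9 − 0.67(8)² + 0.0143(87000) − 1.7(50) = 46.9 − 42.88 + 1244.1 − 85 = 1163.12.
∂Q_x/∂P_x = −2·0.67·P_x = -10.72, so E_p = -10.72·(8/1163.12) ≈ -0.074.
|E_p| < 1: demand is inelastic.

-0.074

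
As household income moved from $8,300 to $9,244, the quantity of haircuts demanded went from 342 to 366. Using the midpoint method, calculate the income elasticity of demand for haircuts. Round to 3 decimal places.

0.630

%ΔQ = (366 − 342)/[(342+366)/2] = 24/354 ≈ 0.0678.
%ΔI = (9,244 − 8,300)/[(8,300+9,244)/2] = 944/8772 ≈ 0.1076.
E_I = %ΔQ/%ΔI ≈ 0.630.
E_I ∈ (0,1): normal good (necessity).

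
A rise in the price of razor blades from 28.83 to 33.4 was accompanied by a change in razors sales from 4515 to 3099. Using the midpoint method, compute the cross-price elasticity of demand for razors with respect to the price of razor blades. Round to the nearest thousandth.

%ΔQ_x = (3099 − 4515)/[(4515+3099)/2] = -1416/3807 ≈ -0.3719.
%ΔP_y = (33.4 − 28.83)/[(28.83+33.4)/2] ≈ 0.1469.
E_xy = -0.3719/0.1469 ≈ -2.532.
E_xy < 0, so razors and razor blades are complements.

-2.532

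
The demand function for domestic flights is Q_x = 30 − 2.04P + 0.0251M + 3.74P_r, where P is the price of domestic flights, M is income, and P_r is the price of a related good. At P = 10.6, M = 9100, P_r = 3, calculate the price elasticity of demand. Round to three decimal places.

-0.087

Q_x = 30 − 2.04(10.6) + 0.0251(9100) + 3.74(3) = 30 − 21.624 + 228.41 + 11.22 = 248.006.
∂Q_x/∂P = −2.04, so E_p = (−2.04)·(10.6/248.006) ≈ -0.087.
|E_p| < 1: demand is inelastic.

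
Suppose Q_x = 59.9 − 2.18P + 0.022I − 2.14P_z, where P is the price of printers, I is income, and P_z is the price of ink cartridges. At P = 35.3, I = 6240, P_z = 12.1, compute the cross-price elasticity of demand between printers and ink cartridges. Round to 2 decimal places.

At the given point, Q_x = 59.9 − 2.18(35.3) + 0.022(6240) − 2.14(12.1) = 59.9 − 76.954 + 137.28 − 25.894 = 94.332.
∂Q_x/∂P_z = −2.14, so E_xy = -2.14·(12.1/94.332) ≈ -0.27.
E_xy < 0: the goods are complements.

-0.27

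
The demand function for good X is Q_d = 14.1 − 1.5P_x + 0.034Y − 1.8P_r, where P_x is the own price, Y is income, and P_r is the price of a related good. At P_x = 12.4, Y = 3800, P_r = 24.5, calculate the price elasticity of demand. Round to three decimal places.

-0.231

Q_d = 14.1 − 1.5(12.4) + 0.034(3800) − 1.8(24.5) = 14.1 − 18.6 + 129.2 − 44.1 = 80.6.
∂Q_d/∂P_x = −1.5, so E_p = (−1.5)·(12.4/80.6) ≈ -0.231.
|E_p| < 1: demand is inelastic.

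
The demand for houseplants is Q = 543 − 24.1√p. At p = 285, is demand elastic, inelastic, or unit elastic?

At p = 285, Q = 136.1452.
dQ/dp = −24.1/(2√p) = −24.1/(2·16.8819).
Point elasticity E = (dQ/dp)·(p/Q) = -0.7138 × 285/136.1452 ≈ -1.494.
|E| ≈ 1.494 > 1, so demand is elastic.

elastic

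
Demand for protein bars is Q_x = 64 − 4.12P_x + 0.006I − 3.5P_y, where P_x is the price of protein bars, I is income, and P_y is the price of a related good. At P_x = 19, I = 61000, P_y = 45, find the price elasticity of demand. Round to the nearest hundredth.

Q_x = 64 − 4.12(19) + 0.006(61000) − 3.5(45) = 64 − 78.28 + 366 − 157.5 = 194.22.
∂Q_x/∂P_x = −4.12, so E_p = (−4.12)·(19/194.22) ≈ -0.40.
|E_p| < 1: demand is inelastic.

-0.40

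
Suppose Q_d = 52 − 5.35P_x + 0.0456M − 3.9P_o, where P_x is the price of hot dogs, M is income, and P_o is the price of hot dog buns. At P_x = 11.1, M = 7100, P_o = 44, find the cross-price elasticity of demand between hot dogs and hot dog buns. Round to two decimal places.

First evaluate Q_d: 52 − 5.35(11.1) + 0.0456(7100) − 3.9(44) = 52 − 59.385 + 323.76 − 171.6 = 144.775.
∂Q_d/∂P_o = −3.9, so E_xy = -3.9·(44/144.775) ≈ -1.19.
E_xy < 0: the goods are complements.

-1.19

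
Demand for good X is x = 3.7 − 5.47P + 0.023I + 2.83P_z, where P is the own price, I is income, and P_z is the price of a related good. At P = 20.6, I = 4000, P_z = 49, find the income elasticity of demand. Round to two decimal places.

Evaluating quantity at (P, I, P_z) gives x = 3.7 − 5.47(20.6) + 0.023(4000) + 2.83(49) = 3.7 − 112.682 + 92 + 138.67 = 121.688.
∂x/∂I = +0.023, so E_I = 0.023·(4000/121.688) ≈ 0.76.
E_I ∈ (0,1): normal good (necessity).

0.76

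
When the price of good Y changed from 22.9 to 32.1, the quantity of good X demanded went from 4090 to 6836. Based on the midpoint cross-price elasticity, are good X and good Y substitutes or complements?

%ΔQ_x = (6836 − 4090)/[(4090+6836)/2] = 2746/5463 ≈ 0.5027.
%ΔP_y = (32.1 − 22.9)/[(22.9+32.1)/2] ≈ 0.3345.
E_xy = 0.5027/0.3345 ≈ 1.502.
E_xy > 0, so the goods are substitutes.

substitutes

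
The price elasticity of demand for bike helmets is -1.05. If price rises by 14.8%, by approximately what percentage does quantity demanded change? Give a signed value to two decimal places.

%ΔQ ≈ E × %ΔP = (-1.05) × (14.8%) = -15.54%.

-15.54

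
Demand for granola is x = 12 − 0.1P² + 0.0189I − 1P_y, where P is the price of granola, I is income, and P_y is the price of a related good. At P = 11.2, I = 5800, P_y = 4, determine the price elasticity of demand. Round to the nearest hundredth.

-0.24

At the given point, x = 12 − 0.1(11.2)² + 0.0189(5800) − 1(4) = 12 − 12.544 + 109.62 − 4 = 105.076.
∂x/∂P = −2·0.1·P = -2.24, so E_p = -2.24·(11.2/105.076) ≈ -0.24.
|E_p| < 1: demand is inelastic.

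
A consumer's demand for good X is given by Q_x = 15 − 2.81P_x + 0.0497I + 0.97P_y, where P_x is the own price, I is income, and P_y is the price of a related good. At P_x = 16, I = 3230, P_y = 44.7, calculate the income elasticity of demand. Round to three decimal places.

First evaluate Q_x: 15 − 2.81(16) + 0.0497(3230) + 0.97(44.7) = 15 − 44.96 + 160.531 + 43.359 = 173.93.
∂Q_x/∂I = +0.0497, so E_I = 0.0497·(3230/173.93) ≈ 0.923.
E_I ∈ (0,1): normal good (necessity).

0.923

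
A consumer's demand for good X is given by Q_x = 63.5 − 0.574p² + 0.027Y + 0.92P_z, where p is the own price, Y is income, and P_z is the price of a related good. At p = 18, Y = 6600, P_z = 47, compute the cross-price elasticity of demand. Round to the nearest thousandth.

Evaluating quantity at (p, Y, P_z) gives Q_x = 63.5 − 0.574(18)² + 0.027(6600) + 0.92(47) = 63.5 − 185.976 + 178.2 + 43.24 = 98.964.
∂Q_x/∂P_z = +0.92, so E_xy = 0.92·(47/98.964) ≈ 0.437.
E_xy > 0: the goods are substitutes.

0.437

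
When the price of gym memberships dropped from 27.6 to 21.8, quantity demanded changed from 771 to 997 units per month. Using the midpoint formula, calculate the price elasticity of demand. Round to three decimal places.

%Δq = (997 − 771)/[(771 + 997)/2] = 226/884 ≈ 0.2557.
%Δp = (21.8 − 27.6)/[(27.6 + 21.8)/2] = -5.8/24.7 ≈ -0.2348.
Arc elasticity E = %Δq/%Δp ≈ 0.2557/-0.2348 ≈ -1.089.
|E| > 1: demand is elastic over this range.

-1.089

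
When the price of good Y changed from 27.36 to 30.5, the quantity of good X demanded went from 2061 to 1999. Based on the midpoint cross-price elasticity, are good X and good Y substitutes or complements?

%ΔQ_x = (1999 − 2061)/[(2061+1999)/2] = -62/2030 ≈ -0.0305.
%ΔP_y = (30.5 − 27.36)/[(27.36+30.5)/2] ≈ 0.1085.
E_xy = -0.0305/0.1085 ≈ -0.281.
E_xy < 0, so the goods are complements.

complements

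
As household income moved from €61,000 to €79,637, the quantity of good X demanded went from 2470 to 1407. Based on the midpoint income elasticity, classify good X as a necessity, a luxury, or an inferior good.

%ΔQ = (1407 − 2470)/[(2470+1407)/2] = -1063/1938.5 ≈ -0.5484.
%ΔM = (79,637 − 61,000)/[(61,000+79,637)/2] = 18637/70318.5 ≈ 0.2650.
E_I = %ΔQ/%ΔM ≈ -2.069.
E_I < 0: inferior good.

inferior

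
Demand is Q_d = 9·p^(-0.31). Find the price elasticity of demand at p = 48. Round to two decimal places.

For a Cobb–Douglas (constant-elasticity) form Q_d = A·p^α·…, the elasticity with respect to p equals the exponent α at every point.
Here the exponent on p is -0.31, so the price elasticity of demand is -0.31.

-0.31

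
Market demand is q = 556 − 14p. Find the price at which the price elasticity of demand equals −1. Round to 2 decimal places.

For linear demand q = a − bp, E = −bp/(a − bp). |E| = 1 ⇒ bp = a − bp ⇒ p = a/(2b).
p = 556/(2·14) ≈ 19.86.

19.86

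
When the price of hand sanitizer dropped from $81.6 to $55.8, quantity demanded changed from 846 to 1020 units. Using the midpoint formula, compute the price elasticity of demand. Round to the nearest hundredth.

%ΔQ = (1020 − 846)/[(846 + 1020)/2] = 174/933 ≈ 0.1865.
%ΔP = (55.8 − 81.6)/[(81.6 + 55.8)/2] = -25.8/68.7 ≈ -0.3755.
Arc elasticity E = %ΔQ/%ΔP ≈ 0.1865/-0.3755 ≈ -0.50.
|E| < 1: demand is inelastic over this range.

-0.50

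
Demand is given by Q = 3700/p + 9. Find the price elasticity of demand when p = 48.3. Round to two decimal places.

At p = 48.3, Q = 85.6046.
dQ/dp = −3700/p² = −1.586.
Point elasticity E = (dQ/dp)·(p/Q) = -1.586 × 48.3/85.6046 ≈ -0.89.
|E| < 1, so demand is inelastic at this price.

-0.89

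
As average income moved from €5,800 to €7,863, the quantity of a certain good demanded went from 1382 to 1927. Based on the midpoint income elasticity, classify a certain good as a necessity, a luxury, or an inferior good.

%ΔQ = (1927 − 1382)/[(1382+1927)/2] = 545/1654.5 ≈ 0.3294.
%ΔI = (7,863 − 5,800)/[(5,800+7,863)/2] = 2063/6831.5 ≈ 0.3020.
E_I = %ΔQ/%ΔI ≈ 1.091.
E_I > 1: normal good (luxury).

luxury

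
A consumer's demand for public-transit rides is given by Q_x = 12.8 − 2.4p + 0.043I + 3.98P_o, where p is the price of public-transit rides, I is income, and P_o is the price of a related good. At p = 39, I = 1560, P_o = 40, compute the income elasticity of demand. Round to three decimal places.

Q_x = 12.8 − 2.4(39) + 0.043(1560) + 3.98(40) = 12.8 − 93.6 + 67.08 + 159.2 = 145.48.
∂Q_x/∂I = +0.043, so E_I = 0.043·(1560/145.48) ≈ 0.461.
E_I ∈ (0,1): normal good (necessity).

0.461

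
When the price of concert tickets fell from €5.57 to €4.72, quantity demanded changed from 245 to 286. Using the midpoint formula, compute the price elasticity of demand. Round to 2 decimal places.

%Δq = (286 − 245)/[(245 + 286)/2] = 41/265.5 ≈ 0.1544.
%Δp = (4.72 − 5.57)/[(5.57 + 4.72)/2] = -0.85/5.145 ≈ -0.1652.
Arc elasticity E = %Δq/%Δp ≈ 0.1544/-0.1652 ≈ -0.93.
|E| < 1: demand is inelastic over this range.

-0.93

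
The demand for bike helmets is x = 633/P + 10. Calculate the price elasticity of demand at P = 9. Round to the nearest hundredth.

At P = 9, x = 80.3333.
dx/dP = −633/P² = −7.8148.
Point elasticity E = (dx/dP)·(P/x) = -7.8148 × 9/80.3333 ≈ -0.88.
|E| < 1, so demand is inelastic at this price.

-0.88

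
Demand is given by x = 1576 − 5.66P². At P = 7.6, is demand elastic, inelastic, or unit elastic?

inelastic

At P = 7.6, x = 1249.0784.
dx/dP = −2·5.66·P = −86.032.
Point elasticity E = (dx/dP)·(P/x) = -86.032 × 7.6/1249.0784 ≈ -0.523.
|E| ≈ 0.523 < 1, so demand is inelastic.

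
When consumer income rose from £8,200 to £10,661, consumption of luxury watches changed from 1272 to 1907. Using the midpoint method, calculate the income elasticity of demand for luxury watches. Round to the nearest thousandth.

1.531

%ΔQ = (1907 − 1272)/[(1272+1907)/2] = 635/1589.5 ≈ 0.3995.
%ΔI = (10,661 − 8,200)/[(8,200+10,661)/2] = 2461/9430.5 ≈ 0.2610.
E_I = %ΔQ/%ΔI ≈ 1.531.
E_I > 1: normal good (luxury).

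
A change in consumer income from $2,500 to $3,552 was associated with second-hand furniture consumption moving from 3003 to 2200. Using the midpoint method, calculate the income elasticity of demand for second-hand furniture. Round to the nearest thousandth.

%ΔQ = (2200 − 3003)/[(3003+2200)/2] = -803/2601.5 ≈ -0.3087.
%ΔI = (3,552 − 2,500)/[(2,500+3,552)/2] = 1052/3026 ≈ 0.3477.
E_I = %ΔQ/%ΔI ≈ -0.888.
E_I < 0: inferior good.

-0.888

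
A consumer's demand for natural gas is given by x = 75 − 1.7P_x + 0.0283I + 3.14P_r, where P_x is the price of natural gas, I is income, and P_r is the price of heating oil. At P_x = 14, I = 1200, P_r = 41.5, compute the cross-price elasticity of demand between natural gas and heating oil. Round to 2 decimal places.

0.60

At the given point, x = 75 − 1.7(14) + 0.0283(1200) + 3.14(41.5) = 75 − 23.8 + 33.96 + 130.31 = 215.47.
∂x/∂P_r = +3.14, so E_xy = 3.14·(41.5/215.47) ≈ 0.60.
E_xy > 0: the goods are substitutes.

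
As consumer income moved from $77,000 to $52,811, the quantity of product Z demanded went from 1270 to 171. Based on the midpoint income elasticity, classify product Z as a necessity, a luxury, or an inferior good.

%ΔQ = (171 − 1270)/[(1270+171)/2] = -1099/720.5 ≈ -1.5253.
%ΔI = (52,811 − 77,000)/[(77,000+52,811)/2] = -24189/64905.5 ≈ -0.3727.
E_I = %ΔQ/%ΔI ≈ 4.093.
E_I > 1: normal good (luxury).

luxury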